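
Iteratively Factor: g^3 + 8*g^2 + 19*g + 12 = (g + 3)*(g^2 + 5*g + 4) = (g + 1)*(g + 3)*(g + 4)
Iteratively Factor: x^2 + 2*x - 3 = (x - 1)*(x + 3)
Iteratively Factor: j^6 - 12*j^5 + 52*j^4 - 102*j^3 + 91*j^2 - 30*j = (j - 1)*(j^5 - 11*j^4 + 41*j^3 - 61*j^2 + 30*j) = (j - 3)*(j - 1)*(j^4 - 8*j^3 + 17*j^2 - 10*j) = (j - 3)*(j - 1)^2*(j^3 - 7*j^2 + 10*j) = (j - 5)*(j - 3)*(j - 1)^2*(j^2 - 2*j) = (j - 5)*(j - 3)*(j - 2)*(j - 1)^2*(j)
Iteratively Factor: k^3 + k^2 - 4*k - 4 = (k - 2)*(k^2 + 3*k + 2) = (k - 2)*(k + 2)*(k + 1)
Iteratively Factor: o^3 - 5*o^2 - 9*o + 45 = (o + 3)*(o^2 - 8*o + 15) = (o - 5)*(o + 3)*(o - 3)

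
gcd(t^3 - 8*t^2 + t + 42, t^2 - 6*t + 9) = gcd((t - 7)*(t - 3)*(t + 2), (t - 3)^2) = t - 3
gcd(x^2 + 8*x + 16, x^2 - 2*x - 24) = x + 4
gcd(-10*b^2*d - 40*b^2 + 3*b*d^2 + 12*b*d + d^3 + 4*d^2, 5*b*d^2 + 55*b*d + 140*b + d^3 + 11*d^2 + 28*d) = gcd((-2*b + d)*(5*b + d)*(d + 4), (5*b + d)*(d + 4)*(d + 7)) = 5*b*d + 20*b + d^2 + 4*d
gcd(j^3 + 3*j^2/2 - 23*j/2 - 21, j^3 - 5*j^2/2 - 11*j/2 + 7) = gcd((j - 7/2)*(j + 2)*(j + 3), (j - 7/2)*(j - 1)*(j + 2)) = j^2 - 3*j/2 - 7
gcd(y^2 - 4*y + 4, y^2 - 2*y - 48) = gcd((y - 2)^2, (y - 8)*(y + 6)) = 1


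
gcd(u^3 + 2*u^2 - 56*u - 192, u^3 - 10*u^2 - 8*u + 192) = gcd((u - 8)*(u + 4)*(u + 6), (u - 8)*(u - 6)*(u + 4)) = u^2 - 4*u - 32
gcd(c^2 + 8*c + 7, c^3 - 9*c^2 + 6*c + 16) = c + 1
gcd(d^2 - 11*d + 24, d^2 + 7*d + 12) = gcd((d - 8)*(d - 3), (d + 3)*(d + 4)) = 1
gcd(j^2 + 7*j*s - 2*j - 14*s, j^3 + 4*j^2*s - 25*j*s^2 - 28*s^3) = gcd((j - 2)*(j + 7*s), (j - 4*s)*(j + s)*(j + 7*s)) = j + 7*s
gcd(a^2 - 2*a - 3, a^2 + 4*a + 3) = a + 1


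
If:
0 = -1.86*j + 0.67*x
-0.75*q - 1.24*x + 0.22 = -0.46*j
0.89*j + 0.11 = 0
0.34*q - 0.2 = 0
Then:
No Solution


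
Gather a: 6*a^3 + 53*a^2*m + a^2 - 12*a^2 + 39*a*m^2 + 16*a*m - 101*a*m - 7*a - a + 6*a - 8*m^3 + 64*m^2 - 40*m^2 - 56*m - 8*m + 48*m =6*a^3 + a^2*(53*m - 11) + a*(39*m^2 - 85*m - 2) - 8*m^3 + 24*m^2 - 16*m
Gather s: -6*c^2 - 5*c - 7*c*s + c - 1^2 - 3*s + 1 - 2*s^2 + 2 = -6*c^2 - 4*c - 2*s^2 + s*(-7*c - 3) + 2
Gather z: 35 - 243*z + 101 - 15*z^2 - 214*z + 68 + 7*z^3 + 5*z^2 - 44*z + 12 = 7*z^3 - 10*z^2 - 501*z + 216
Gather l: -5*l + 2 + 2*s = -5*l + 2*s + 2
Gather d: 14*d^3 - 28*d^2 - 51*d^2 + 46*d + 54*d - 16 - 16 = 14*d^3 - 79*d^2 + 100*d - 32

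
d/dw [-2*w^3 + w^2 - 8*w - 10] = -6*w^2 + 2*w - 8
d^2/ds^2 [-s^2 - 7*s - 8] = -2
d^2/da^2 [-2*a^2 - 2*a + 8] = -4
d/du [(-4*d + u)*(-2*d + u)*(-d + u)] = 14*d^2 - 14*d*u + 3*u^2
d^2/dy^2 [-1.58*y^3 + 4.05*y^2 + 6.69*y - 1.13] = 8.1 - 9.48*y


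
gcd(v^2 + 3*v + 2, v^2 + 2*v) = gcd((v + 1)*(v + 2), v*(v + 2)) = v + 2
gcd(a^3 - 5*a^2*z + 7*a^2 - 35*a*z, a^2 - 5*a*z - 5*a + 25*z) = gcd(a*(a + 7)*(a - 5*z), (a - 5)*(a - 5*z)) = -a + 5*z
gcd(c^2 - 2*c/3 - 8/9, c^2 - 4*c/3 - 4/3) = c + 2/3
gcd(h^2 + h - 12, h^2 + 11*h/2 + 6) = h + 4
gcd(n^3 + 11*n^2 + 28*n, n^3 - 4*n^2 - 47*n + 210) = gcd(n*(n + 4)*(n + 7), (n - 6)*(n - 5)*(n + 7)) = n + 7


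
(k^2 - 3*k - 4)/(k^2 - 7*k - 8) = (k - 4)/(k - 8)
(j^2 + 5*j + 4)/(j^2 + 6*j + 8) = (j + 1)/(j + 2)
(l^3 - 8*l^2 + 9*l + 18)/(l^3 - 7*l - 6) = (l - 6)/(l + 2)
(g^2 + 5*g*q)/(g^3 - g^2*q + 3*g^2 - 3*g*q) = (g + 5*q)/(g^2 - g*q + 3*g - 3*q)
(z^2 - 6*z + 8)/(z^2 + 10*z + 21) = (z^2 - 6*z + 8)/(z^2 + 10*z + 21)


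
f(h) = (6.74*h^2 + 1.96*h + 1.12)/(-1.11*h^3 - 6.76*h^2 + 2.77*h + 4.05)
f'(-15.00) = 0.08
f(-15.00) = 0.68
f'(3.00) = 0.20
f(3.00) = -0.86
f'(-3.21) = 0.56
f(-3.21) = -1.70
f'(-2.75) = 0.42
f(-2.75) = -1.48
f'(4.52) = 0.09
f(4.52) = -0.66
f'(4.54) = 0.09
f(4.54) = -0.66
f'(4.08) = 0.11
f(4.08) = -0.70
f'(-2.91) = 0.46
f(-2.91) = -1.55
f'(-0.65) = -277.73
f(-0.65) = -8.93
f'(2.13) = 0.52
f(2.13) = -1.14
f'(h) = (13.48*h + 1.96)/(-1.11*h^3 - 6.76*h^2 + 2.77*h + 4.05) + (3.33*h^2 + 13.52*h - 2.77)*(6.74*h^2 + 1.96*h + 1.12)/(-1.11*h^3 - 6.76*h^2 + 2.77*h + 4.05)^2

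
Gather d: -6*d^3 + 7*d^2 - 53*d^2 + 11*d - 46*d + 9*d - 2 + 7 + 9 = -6*d^3 - 46*d^2 - 26*d + 14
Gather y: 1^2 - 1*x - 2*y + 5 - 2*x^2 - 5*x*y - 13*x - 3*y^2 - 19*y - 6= -2*x^2 - 14*x - 3*y^2 + y*(-5*x - 21)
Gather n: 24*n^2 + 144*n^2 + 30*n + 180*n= 168*n^2 + 210*n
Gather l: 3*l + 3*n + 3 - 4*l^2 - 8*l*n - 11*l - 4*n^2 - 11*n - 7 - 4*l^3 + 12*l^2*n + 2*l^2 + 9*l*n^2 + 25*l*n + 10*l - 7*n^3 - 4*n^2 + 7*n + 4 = -4*l^3 + l^2*(12*n - 2) + l*(9*n^2 + 17*n + 2) - 7*n^3 - 8*n^2 - n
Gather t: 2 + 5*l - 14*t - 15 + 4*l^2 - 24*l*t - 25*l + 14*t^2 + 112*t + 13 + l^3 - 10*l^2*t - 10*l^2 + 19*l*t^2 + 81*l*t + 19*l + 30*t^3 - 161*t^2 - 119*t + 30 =l^3 - 6*l^2 - l + 30*t^3 + t^2*(19*l - 147) + t*(-10*l^2 + 57*l - 21) + 30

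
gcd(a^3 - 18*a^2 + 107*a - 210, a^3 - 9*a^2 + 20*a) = a - 5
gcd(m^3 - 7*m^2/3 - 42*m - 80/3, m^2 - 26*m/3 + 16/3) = m - 8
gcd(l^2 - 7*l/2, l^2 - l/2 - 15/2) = 1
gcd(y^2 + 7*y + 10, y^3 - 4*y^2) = 1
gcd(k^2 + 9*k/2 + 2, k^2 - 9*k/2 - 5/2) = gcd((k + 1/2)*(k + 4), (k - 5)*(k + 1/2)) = k + 1/2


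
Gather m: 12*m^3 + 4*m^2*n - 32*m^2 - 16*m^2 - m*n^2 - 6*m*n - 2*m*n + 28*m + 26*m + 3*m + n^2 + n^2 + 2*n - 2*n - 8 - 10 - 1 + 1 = 12*m^3 + m^2*(4*n - 48) + m*(-n^2 - 8*n + 57) + 2*n^2 - 18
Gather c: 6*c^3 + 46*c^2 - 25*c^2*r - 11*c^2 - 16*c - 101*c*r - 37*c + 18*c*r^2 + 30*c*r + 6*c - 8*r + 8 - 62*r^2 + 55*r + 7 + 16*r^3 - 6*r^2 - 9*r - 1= 6*c^3 + c^2*(35 - 25*r) + c*(18*r^2 - 71*r - 47) + 16*r^3 - 68*r^2 + 38*r + 14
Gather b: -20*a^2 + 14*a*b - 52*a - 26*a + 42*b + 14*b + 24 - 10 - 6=-20*a^2 - 78*a + b*(14*a + 56) + 8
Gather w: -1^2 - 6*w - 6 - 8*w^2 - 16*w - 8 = -8*w^2 - 22*w - 15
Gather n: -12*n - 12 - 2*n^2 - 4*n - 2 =-2*n^2 - 16*n - 14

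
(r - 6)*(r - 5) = r^2 - 11*r + 30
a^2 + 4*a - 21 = (a - 3)*(a + 7)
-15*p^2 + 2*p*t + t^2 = (-3*p + t)*(5*p + t)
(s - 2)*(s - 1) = s^2 - 3*s + 2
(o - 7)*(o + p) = o^2 + o*p - 7*o - 7*p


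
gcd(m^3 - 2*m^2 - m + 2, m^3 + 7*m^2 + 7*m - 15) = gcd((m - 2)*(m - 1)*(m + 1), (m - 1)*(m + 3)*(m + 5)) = m - 1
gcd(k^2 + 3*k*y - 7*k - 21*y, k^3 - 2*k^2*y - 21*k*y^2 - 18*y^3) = k + 3*y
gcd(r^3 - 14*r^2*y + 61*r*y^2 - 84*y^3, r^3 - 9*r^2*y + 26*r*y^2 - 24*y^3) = r^2 - 7*r*y + 12*y^2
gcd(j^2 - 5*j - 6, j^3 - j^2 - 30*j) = j - 6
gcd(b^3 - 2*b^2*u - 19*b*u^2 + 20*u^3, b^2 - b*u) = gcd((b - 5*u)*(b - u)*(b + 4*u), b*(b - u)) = -b + u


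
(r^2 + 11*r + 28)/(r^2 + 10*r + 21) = (r + 4)/(r + 3)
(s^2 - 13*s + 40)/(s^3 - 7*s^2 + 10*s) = (s - 8)/(s*(s - 2))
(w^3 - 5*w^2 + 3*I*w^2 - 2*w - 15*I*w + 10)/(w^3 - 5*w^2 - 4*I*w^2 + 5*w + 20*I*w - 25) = (w + 2*I)/(w - 5*I)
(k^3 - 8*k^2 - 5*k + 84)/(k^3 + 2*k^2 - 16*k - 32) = (k^2 - 4*k - 21)/(k^2 + 6*k + 8)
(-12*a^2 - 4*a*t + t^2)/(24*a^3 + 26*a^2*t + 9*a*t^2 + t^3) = (-6*a + t)/(12*a^2 + 7*a*t + t^2)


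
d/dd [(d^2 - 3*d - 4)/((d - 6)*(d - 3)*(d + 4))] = (-d^4 + 6*d^3 - 21*d^2 + 104*d - 288)/(d^6 - 10*d^5 - 11*d^4 + 324*d^3 - 396*d^2 - 2592*d + 5184)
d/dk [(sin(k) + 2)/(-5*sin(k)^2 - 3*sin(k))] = (5*cos(k) + 20/tan(k) + 6*cos(k)/sin(k)^2)/(5*sin(k) + 3)^2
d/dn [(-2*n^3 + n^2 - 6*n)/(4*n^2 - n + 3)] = (-8*n^4 + 4*n^3 + 5*n^2 + 6*n - 18)/(16*n^4 - 8*n^3 + 25*n^2 - 6*n + 9)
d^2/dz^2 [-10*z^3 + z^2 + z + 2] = 2 - 60*z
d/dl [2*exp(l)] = 2*exp(l)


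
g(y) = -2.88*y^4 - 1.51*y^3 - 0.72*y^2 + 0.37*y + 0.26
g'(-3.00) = 274.96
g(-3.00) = -199.84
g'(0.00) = 0.37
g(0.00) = 0.26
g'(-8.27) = 6218.28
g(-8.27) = -12669.43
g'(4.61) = -1231.18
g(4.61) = -1462.03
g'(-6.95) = 3658.86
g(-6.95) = -6249.60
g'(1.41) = -42.96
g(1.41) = -16.27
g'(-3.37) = 394.68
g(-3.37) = -322.83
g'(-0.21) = 0.58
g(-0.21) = 0.16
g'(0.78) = -8.98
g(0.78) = -1.67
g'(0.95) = -14.96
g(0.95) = -3.68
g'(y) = -11.52*y^3 - 4.53*y^2 - 1.44*y + 0.37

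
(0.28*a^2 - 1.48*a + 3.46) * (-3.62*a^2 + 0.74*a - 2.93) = -1.0136*a^4 + 5.5648*a^3 - 14.4408*a^2 + 6.8968*a - 10.1378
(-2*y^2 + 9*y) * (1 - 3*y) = 6*y^3 - 29*y^2 + 9*y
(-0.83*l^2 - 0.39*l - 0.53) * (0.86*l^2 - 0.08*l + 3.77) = -0.7138*l^4 - 0.269*l^3 - 3.5537*l^2 - 1.4279*l - 1.9981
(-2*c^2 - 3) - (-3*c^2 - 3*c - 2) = c^2 + 3*c - 1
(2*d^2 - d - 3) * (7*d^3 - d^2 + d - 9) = 14*d^5 - 9*d^4 - 18*d^3 - 16*d^2 + 6*d + 27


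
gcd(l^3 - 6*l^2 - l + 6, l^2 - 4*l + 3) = l - 1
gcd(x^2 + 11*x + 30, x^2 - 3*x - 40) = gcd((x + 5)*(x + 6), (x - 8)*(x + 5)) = x + 5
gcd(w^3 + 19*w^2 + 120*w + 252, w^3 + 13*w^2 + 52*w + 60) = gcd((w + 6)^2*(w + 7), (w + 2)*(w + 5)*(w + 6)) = w + 6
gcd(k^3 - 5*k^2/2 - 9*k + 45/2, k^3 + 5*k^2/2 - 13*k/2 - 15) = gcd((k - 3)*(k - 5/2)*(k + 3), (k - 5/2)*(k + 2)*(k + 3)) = k^2 + k/2 - 15/2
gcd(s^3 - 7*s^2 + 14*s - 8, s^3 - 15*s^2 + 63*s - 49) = s - 1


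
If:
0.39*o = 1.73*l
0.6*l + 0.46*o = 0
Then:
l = 0.00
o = 0.00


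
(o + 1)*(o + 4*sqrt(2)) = o^2 + o + 4*sqrt(2)*o + 4*sqrt(2)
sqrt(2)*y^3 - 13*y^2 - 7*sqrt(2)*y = y*(y - 7*sqrt(2))*(sqrt(2)*y + 1)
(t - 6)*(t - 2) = t^2 - 8*t + 12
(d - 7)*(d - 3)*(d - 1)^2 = d^4 - 12*d^3 + 42*d^2 - 52*d + 21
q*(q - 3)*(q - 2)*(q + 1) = q^4 - 4*q^3 + q^2 + 6*q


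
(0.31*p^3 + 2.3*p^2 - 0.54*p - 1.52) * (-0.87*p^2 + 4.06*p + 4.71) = -0.2697*p^5 - 0.7424*p^4 + 11.2679*p^3 + 9.963*p^2 - 8.7146*p - 7.1592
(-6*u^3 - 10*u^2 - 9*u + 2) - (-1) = -6*u^3 - 10*u^2 - 9*u + 3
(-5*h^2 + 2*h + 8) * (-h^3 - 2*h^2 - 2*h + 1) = 5*h^5 + 8*h^4 - 2*h^3 - 25*h^2 - 14*h + 8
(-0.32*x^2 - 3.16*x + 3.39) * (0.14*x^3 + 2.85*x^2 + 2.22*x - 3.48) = -0.0448*x^5 - 1.3544*x^4 - 9.2418*x^3 + 3.7599*x^2 + 18.5226*x - 11.7972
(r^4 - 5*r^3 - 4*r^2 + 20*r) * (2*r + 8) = 2*r^5 - 2*r^4 - 48*r^3 + 8*r^2 + 160*r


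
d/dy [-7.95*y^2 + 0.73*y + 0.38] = 0.73 - 15.9*y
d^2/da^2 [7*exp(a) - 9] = 7*exp(a)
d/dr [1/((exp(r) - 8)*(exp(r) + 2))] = 2*(3 - exp(r))*exp(r)/(exp(4*r) - 12*exp(3*r) + 4*exp(2*r) + 192*exp(r) + 256)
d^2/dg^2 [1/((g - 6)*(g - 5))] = 2*((g - 6)^2 + (g - 6)*(g - 5) + (g - 5)^2)/((g - 6)^3*(g - 5)^3)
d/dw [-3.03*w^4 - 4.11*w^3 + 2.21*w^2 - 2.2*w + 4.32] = -12.12*w^3 - 12.33*w^2 + 4.42*w - 2.2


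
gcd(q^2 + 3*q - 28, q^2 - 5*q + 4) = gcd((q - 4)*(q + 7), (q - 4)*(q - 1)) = q - 4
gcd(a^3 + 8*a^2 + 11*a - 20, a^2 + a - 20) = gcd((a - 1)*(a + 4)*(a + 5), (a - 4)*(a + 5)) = a + 5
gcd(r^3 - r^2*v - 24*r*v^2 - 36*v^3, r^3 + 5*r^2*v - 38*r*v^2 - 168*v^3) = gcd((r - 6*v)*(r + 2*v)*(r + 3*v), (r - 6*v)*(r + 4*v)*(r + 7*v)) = r - 6*v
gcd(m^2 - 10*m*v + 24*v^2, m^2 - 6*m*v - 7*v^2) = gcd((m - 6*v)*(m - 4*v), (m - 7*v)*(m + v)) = 1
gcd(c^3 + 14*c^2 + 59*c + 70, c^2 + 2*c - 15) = c + 5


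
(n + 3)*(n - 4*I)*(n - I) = n^3 + 3*n^2 - 5*I*n^2 - 4*n - 15*I*n - 12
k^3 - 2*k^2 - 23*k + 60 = (k - 4)*(k - 3)*(k + 5)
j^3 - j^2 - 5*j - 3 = (j - 3)*(j + 1)^2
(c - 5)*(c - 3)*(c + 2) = c^3 - 6*c^2 - c + 30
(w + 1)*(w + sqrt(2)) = w^2 + w + sqrt(2)*w + sqrt(2)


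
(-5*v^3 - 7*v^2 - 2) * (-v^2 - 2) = 5*v^5 + 7*v^4 + 10*v^3 + 16*v^2 + 4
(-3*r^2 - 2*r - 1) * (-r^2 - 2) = 3*r^4 + 2*r^3 + 7*r^2 + 4*r + 2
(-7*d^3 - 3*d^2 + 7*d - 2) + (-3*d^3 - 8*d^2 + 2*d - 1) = -10*d^3 - 11*d^2 + 9*d - 3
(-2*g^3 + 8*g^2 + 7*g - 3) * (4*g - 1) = -8*g^4 + 34*g^3 + 20*g^2 - 19*g + 3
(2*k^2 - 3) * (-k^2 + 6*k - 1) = -2*k^4 + 12*k^3 + k^2 - 18*k + 3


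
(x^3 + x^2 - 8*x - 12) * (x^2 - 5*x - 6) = x^5 - 4*x^4 - 19*x^3 + 22*x^2 + 108*x + 72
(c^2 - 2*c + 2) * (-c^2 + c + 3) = -c^4 + 3*c^3 - c^2 - 4*c + 6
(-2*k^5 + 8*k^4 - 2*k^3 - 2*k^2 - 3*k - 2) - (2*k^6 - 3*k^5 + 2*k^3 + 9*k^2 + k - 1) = -2*k^6 + k^5 + 8*k^4 - 4*k^3 - 11*k^2 - 4*k - 1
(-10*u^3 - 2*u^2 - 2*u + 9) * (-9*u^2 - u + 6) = 90*u^5 + 28*u^4 - 40*u^3 - 91*u^2 - 21*u + 54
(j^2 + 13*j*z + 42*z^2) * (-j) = -j^3 - 13*j^2*z - 42*j*z^2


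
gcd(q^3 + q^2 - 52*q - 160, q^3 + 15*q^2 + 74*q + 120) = q^2 + 9*q + 20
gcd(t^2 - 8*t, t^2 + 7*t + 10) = 1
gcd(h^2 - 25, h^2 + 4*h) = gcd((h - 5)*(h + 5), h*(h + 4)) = 1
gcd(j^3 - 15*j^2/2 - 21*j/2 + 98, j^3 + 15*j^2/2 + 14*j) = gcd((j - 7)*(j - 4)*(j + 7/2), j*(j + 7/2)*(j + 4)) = j + 7/2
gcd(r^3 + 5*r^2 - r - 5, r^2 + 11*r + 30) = r + 5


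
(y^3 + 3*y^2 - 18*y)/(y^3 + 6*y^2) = (y - 3)/y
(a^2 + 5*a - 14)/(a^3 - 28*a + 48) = (a + 7)/(a^2 + 2*a - 24)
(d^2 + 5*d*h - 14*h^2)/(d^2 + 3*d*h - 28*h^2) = (d - 2*h)/(d - 4*h)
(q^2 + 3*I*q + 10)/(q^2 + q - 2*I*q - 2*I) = (q + 5*I)/(q + 1)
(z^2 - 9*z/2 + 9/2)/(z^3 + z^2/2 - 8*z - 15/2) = (2*z - 3)/(2*z^2 + 7*z + 5)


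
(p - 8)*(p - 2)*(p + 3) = p^3 - 7*p^2 - 14*p + 48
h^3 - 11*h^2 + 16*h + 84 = (h - 7)*(h - 6)*(h + 2)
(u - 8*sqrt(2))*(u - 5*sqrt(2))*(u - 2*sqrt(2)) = u^3 - 15*sqrt(2)*u^2 + 132*u - 160*sqrt(2)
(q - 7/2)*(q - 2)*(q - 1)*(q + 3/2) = q^4 - 5*q^3 + 11*q^2/4 + 47*q/4 - 21/2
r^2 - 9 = (r - 3)*(r + 3)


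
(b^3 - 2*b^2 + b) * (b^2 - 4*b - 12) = b^5 - 6*b^4 - 3*b^3 + 20*b^2 - 12*b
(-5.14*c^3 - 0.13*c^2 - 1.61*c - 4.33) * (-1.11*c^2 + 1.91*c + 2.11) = 5.7054*c^5 - 9.6731*c^4 - 9.3066*c^3 + 1.4569*c^2 - 11.6674*c - 9.1363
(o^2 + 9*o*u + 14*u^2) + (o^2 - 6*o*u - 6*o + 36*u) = 2*o^2 + 3*o*u - 6*o + 14*u^2 + 36*u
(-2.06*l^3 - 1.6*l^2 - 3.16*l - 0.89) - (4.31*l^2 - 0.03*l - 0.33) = -2.06*l^3 - 5.91*l^2 - 3.13*l - 0.56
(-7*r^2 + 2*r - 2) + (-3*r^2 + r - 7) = -10*r^2 + 3*r - 9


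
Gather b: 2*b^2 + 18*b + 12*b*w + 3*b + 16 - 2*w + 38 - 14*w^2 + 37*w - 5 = 2*b^2 + b*(12*w + 21) - 14*w^2 + 35*w + 49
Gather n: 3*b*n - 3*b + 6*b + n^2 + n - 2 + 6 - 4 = 3*b + n^2 + n*(3*b + 1)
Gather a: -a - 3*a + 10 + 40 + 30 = 80 - 4*a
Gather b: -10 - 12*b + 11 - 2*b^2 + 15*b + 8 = -2*b^2 + 3*b + 9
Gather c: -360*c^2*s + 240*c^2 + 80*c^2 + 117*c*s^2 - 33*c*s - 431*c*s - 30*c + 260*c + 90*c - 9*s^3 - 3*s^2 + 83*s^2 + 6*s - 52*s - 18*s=c^2*(320 - 360*s) + c*(117*s^2 - 464*s + 320) - 9*s^3 + 80*s^2 - 64*s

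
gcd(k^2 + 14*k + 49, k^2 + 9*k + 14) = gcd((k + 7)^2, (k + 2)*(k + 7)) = k + 7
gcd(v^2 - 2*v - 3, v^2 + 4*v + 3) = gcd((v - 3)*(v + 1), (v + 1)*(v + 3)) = v + 1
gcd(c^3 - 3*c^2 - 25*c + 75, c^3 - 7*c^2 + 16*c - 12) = c - 3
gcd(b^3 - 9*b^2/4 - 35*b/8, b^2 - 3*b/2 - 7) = b - 7/2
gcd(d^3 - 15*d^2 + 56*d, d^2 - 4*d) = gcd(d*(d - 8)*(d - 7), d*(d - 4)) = d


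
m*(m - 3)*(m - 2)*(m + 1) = m^4 - 4*m^3 + m^2 + 6*m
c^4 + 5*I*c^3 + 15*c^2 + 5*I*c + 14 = (c - 2*I)*(c - I)*(c + I)*(c + 7*I)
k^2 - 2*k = k*(k - 2)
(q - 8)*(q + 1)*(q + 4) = q^3 - 3*q^2 - 36*q - 32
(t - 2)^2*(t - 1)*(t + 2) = t^4 - 3*t^3 - 2*t^2 + 12*t - 8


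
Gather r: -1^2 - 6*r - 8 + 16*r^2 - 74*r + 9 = 16*r^2 - 80*r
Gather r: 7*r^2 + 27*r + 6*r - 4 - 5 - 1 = 7*r^2 + 33*r - 10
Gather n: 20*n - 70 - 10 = 20*n - 80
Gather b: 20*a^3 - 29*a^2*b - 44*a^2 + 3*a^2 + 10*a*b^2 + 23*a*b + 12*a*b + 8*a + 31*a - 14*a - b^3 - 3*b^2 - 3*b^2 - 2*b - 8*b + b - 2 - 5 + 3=20*a^3 - 41*a^2 + 25*a - b^3 + b^2*(10*a - 6) + b*(-29*a^2 + 35*a - 9) - 4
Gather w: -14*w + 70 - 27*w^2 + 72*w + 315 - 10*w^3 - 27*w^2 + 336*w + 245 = -10*w^3 - 54*w^2 + 394*w + 630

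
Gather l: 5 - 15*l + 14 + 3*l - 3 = 16 - 12*l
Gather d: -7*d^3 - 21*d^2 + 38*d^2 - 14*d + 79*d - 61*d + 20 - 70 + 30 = -7*d^3 + 17*d^2 + 4*d - 20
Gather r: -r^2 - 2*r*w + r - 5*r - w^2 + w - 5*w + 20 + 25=-r^2 + r*(-2*w - 4) - w^2 - 4*w + 45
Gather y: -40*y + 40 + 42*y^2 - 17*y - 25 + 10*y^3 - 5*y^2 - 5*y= 10*y^3 + 37*y^2 - 62*y + 15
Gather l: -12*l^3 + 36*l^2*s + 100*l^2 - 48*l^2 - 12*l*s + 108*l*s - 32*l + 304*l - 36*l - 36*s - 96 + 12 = -12*l^3 + l^2*(36*s + 52) + l*(96*s + 236) - 36*s - 84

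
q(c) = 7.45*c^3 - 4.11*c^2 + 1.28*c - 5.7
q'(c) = 22.35*c^2 - 8.22*c + 1.28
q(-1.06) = -20.55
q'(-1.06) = 35.11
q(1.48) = 11.34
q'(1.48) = 38.07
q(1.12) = 1.04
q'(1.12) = 20.11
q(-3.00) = -247.68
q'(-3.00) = 227.09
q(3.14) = 188.44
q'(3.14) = 195.83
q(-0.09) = -5.85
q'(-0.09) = 2.20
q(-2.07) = -92.04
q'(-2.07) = 114.06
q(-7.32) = -3157.36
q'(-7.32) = 1259.02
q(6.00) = 1463.22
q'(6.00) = 756.56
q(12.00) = 12291.42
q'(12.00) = 3121.04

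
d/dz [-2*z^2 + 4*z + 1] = 4 - 4*z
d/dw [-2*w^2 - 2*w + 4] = -4*w - 2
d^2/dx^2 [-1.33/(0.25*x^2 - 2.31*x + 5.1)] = (0.16625*x^2 - 1.53615*x - 1.33*(0.5*x - 2.31)*(1.0*x - 4.62) + 3.3915)/(0.25*x^2 - 2.31*x + 5.1)^3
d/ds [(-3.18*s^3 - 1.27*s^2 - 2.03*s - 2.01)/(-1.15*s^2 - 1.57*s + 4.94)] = (3.657*s^4 + 9.9852*s^3 - 47.4682*s^2 - 17.1706*s - 13.1839)/(1.3225*s^4 + 3.611*s^3 - 8.8971*s^2 - 15.5116*s + 24.4036)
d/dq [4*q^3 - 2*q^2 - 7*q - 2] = 12*q^2 - 4*q - 7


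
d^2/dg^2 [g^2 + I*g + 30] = 2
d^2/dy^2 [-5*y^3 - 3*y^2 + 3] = -30*y - 6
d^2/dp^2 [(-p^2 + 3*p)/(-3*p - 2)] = 44/(27*p^3 + 54*p^2 + 36*p + 8)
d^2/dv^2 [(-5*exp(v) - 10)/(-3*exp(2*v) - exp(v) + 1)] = (45*exp(4*v) + 345*exp(3*v) + 180*exp(2*v) + 135*exp(v) + 15)*exp(v)/(27*exp(6*v) + 27*exp(5*v) - 18*exp(4*v) - 17*exp(3*v) + 6*exp(2*v) + 3*exp(v) - 1)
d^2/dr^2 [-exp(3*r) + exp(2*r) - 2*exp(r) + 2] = (-9*exp(2*r) + 4*exp(r) - 2)*exp(r)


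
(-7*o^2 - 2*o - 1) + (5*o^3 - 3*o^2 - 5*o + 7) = 5*o^3 - 10*o^2 - 7*o + 6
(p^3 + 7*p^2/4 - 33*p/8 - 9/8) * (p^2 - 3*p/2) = p^5 + p^4/4 - 27*p^3/4 + 81*p^2/16 + 27*p/16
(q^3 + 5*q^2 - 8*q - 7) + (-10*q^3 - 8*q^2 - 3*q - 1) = -9*q^3 - 3*q^2 - 11*q - 8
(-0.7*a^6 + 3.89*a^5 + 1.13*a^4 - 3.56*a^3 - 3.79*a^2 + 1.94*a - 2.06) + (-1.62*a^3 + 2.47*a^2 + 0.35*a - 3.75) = -0.7*a^6 + 3.89*a^5 + 1.13*a^4 - 5.18*a^3 - 1.32*a^2 + 2.29*a - 5.81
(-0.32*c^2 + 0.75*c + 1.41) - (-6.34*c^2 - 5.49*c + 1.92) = 6.02*c^2 + 6.24*c - 0.51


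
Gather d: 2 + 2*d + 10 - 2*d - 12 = 0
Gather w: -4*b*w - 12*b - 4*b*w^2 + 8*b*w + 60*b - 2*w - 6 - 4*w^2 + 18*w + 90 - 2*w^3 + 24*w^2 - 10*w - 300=48*b - 2*w^3 + w^2*(20 - 4*b) + w*(4*b + 6) - 216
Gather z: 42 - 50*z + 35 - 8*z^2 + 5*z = -8*z^2 - 45*z + 77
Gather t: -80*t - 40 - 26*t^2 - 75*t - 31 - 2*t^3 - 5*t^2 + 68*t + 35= -2*t^3 - 31*t^2 - 87*t - 36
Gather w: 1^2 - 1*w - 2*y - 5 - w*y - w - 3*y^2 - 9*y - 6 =w*(-y - 2) - 3*y^2 - 11*y - 10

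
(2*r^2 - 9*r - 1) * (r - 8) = 2*r^3 - 25*r^2 + 71*r + 8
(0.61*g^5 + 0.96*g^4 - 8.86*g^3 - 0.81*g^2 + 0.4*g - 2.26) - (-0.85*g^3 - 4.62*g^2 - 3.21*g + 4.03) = 0.61*g^5 + 0.96*g^4 - 8.01*g^3 + 3.81*g^2 + 3.61*g - 6.29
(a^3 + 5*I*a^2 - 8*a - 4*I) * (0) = 0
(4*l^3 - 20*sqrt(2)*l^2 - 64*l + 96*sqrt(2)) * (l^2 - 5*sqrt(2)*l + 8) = 4*l^5 - 40*sqrt(2)*l^4 + 168*l^3 + 256*sqrt(2)*l^2 - 1472*l + 768*sqrt(2)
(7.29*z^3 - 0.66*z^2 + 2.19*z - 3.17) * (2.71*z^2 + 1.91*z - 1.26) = 19.7559*z^5 + 12.1353*z^4 - 4.5111*z^3 - 3.5762*z^2 - 8.8141*z + 3.9942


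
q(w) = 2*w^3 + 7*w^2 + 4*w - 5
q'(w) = 6*w^2 + 14*w + 4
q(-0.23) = -5.57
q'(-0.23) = 1.10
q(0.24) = -3.61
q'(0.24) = 7.71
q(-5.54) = -152.38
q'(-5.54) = 110.59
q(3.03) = 127.02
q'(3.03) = 101.51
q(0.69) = 1.75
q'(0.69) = 16.52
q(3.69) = 205.56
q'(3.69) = 137.36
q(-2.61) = -3.31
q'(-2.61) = 8.33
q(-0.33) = -5.63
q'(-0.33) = 0.03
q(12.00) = 4507.00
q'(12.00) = 1036.00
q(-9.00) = -932.00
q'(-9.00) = 364.00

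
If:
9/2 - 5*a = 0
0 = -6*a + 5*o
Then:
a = 9/10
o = 27/25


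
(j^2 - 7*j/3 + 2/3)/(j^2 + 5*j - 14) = (j - 1/3)/(j + 7)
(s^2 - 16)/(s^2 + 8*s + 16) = (s - 4)/(s + 4)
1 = 1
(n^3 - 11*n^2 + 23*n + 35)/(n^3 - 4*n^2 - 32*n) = (-n^3 + 11*n^2 - 23*n - 35)/(n*(-n^2 + 4*n + 32))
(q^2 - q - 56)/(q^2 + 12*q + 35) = (q - 8)/(q + 5)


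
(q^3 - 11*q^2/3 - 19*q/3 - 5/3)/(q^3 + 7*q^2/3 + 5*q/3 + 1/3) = (q - 5)/(q + 1)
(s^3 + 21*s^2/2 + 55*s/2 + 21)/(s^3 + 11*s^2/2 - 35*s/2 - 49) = (2*s + 3)/(2*s - 7)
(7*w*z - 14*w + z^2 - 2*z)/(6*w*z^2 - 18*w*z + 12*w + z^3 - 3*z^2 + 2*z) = (7*w + z)/(6*w*z - 6*w + z^2 - z)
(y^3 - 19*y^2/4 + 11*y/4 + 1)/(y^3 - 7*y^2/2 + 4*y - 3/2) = (4*y^2 - 15*y - 4)/(2*(2*y^2 - 5*y + 3))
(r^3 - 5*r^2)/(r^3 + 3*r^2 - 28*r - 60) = r^2/(r^2 + 8*r + 12)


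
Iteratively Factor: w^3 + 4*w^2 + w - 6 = (w + 2)*(w^2 + 2*w - 3) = (w - 1)*(w + 2)*(w + 3)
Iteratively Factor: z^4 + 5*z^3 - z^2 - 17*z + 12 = (z + 3)*(z^3 + 2*z^2 - 7*z + 4) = (z - 1)*(z + 3)*(z^2 + 3*z - 4) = (z - 1)*(z + 3)*(z + 4)*(z - 1)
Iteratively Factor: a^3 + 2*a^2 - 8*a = (a - 2)*(a^2 + 4*a) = (a - 2)*(a + 4)*(a)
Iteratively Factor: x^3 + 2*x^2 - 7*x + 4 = (x - 1)*(x^2 + 3*x - 4) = (x - 1)*(x + 4)*(x - 1)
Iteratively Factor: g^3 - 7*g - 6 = (g + 1)*(g^2 - g - 6) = (g + 1)*(g + 2)*(g - 3)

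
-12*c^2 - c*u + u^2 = (-4*c + u)*(3*c + u)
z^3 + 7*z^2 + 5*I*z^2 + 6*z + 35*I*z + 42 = (z + 7)*(z - I)*(z + 6*I)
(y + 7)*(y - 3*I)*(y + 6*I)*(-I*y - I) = -I*y^4 + 3*y^3 - 8*I*y^3 + 24*y^2 - 25*I*y^2 + 21*y - 144*I*y - 126*I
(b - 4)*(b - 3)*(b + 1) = b^3 - 6*b^2 + 5*b + 12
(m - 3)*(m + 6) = m^2 + 3*m - 18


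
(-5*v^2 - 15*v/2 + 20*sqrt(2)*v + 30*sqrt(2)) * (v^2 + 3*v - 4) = -5*v^4 - 45*v^3/2 + 20*sqrt(2)*v^3 - 5*v^2/2 + 90*sqrt(2)*v^2 + 10*sqrt(2)*v + 30*v - 120*sqrt(2)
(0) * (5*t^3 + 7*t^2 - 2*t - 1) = 0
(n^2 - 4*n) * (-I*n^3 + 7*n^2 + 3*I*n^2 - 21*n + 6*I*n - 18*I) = -I*n^5 + 7*n^4 + 7*I*n^4 - 49*n^3 - 6*I*n^3 + 84*n^2 - 42*I*n^2 + 72*I*n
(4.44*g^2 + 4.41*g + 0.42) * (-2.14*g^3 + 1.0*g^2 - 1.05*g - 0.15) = -9.5016*g^5 - 4.9974*g^4 - 1.1508*g^3 - 4.8765*g^2 - 1.1025*g - 0.063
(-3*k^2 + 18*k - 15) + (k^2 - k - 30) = -2*k^2 + 17*k - 45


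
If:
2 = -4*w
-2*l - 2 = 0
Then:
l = -1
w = -1/2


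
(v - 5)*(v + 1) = v^2 - 4*v - 5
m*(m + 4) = m^2 + 4*m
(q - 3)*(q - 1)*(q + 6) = q^3 + 2*q^2 - 21*q + 18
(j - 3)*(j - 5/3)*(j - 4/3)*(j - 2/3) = j^4 - 20*j^3/3 + 137*j^2/9 - 382*j/27 + 40/9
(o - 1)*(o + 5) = o^2 + 4*o - 5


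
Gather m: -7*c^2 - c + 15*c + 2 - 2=-7*c^2 + 14*c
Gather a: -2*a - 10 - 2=-2*a - 12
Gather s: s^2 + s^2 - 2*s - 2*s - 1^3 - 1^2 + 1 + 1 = 2*s^2 - 4*s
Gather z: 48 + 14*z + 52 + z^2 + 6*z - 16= z^2 + 20*z + 84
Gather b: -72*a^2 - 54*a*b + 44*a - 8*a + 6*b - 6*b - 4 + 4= -72*a^2 - 54*a*b + 36*a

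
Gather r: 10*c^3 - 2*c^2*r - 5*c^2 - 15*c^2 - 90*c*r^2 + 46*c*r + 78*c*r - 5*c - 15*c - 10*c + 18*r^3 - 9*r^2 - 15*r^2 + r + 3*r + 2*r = 10*c^3 - 20*c^2 - 30*c + 18*r^3 + r^2*(-90*c - 24) + r*(-2*c^2 + 124*c + 6)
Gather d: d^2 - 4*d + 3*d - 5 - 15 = d^2 - d - 20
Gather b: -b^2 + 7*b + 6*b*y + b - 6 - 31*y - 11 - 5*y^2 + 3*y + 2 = -b^2 + b*(6*y + 8) - 5*y^2 - 28*y - 15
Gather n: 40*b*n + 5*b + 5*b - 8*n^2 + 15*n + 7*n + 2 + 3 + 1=10*b - 8*n^2 + n*(40*b + 22) + 6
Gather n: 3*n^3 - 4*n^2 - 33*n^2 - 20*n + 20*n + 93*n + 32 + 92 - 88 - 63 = 3*n^3 - 37*n^2 + 93*n - 27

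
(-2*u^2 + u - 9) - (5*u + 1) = -2*u^2 - 4*u - 10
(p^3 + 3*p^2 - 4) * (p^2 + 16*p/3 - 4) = p^5 + 25*p^4/3 + 12*p^3 - 16*p^2 - 64*p/3 + 16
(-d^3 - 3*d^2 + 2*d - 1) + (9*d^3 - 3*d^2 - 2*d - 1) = 8*d^3 - 6*d^2 - 2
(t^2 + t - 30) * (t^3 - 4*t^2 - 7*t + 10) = t^5 - 3*t^4 - 41*t^3 + 123*t^2 + 220*t - 300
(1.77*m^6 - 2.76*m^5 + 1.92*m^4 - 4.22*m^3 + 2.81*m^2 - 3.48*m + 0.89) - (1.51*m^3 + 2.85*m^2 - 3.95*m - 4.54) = 1.77*m^6 - 2.76*m^5 + 1.92*m^4 - 5.73*m^3 - 0.04*m^2 + 0.47*m + 5.43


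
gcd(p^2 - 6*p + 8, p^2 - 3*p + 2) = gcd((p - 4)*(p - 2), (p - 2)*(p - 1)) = p - 2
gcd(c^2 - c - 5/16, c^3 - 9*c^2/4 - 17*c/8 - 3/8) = c + 1/4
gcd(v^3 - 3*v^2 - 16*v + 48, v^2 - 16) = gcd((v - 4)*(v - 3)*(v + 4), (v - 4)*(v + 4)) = v^2 - 16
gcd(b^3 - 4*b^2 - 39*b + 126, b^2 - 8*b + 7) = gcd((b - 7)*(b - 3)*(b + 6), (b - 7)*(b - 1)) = b - 7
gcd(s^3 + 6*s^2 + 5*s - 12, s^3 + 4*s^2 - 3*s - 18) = s + 3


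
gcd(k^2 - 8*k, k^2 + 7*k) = k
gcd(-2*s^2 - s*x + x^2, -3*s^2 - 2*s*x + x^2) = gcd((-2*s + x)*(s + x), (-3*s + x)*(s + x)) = s + x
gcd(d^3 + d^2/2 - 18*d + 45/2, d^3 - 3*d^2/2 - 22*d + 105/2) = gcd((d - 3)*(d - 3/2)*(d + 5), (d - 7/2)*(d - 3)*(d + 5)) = d^2 + 2*d - 15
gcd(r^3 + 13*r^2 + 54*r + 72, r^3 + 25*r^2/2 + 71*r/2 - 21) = r + 6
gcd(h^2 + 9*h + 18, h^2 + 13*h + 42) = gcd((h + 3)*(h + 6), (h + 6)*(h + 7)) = h + 6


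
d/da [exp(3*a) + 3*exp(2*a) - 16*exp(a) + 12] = (3*exp(2*a) + 6*exp(a) - 16)*exp(a)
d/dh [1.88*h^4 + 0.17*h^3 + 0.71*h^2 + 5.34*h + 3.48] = 7.52*h^3 + 0.51*h^2 + 1.42*h + 5.34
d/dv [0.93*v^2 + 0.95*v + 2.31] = 1.86*v + 0.95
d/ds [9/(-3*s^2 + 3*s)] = 3*(2*s - 1)/(s^2*(s - 1)^2)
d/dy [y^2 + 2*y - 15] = 2*y + 2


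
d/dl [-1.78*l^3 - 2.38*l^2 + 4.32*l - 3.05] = -5.34*l^2 - 4.76*l + 4.32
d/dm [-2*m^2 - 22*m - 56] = -4*m - 22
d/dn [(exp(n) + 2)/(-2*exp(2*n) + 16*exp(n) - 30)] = (2*(exp(n) - 4)*(exp(n) + 2) - exp(2*n) + 8*exp(n) - 15)*exp(n)/(2*(exp(2*n) - 8*exp(n) + 15)^2)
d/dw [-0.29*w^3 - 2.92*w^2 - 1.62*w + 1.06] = -0.87*w^2 - 5.84*w - 1.62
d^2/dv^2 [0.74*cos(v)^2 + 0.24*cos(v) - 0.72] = -0.24*cos(v) - 1.48*cos(2*v)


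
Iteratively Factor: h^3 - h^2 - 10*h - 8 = (h - 4)*(h^2 + 3*h + 2) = (h - 4)*(h + 2)*(h + 1)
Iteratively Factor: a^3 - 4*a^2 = (a)*(a^2 - 4*a) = a*(a - 4)*(a)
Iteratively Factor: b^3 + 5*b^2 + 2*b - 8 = (b + 2)*(b^2 + 3*b - 4) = (b + 2)*(b + 4)*(b - 1)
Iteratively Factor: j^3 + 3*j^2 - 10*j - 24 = (j + 2)*(j^2 + j - 12) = (j - 3)*(j + 2)*(j + 4)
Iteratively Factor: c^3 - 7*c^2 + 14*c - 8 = (c - 1)*(c^2 - 6*c + 8) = (c - 4)*(c - 1)*(c - 2)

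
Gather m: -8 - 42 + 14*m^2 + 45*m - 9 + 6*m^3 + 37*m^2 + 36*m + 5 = 6*m^3 + 51*m^2 + 81*m - 54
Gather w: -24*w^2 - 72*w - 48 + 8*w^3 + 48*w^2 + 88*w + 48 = 8*w^3 + 24*w^2 + 16*w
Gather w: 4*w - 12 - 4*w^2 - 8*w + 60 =-4*w^2 - 4*w + 48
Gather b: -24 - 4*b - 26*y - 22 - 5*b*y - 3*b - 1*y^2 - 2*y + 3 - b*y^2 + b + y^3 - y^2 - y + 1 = b*(-y^2 - 5*y - 6) + y^3 - 2*y^2 - 29*y - 42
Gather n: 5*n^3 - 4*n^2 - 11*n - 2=5*n^3 - 4*n^2 - 11*n - 2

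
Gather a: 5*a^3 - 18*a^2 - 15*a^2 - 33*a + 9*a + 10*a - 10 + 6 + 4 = 5*a^3 - 33*a^2 - 14*a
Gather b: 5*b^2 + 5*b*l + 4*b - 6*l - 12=5*b^2 + b*(5*l + 4) - 6*l - 12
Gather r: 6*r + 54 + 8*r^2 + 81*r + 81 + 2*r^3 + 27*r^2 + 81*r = 2*r^3 + 35*r^2 + 168*r + 135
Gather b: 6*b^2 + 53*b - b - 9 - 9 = 6*b^2 + 52*b - 18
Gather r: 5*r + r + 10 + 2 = 6*r + 12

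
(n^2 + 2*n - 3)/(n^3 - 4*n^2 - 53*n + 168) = (n^2 + 2*n - 3)/(n^3 - 4*n^2 - 53*n + 168)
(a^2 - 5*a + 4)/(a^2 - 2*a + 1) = (a - 4)/(a - 1)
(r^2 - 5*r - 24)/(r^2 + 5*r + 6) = (r - 8)/(r + 2)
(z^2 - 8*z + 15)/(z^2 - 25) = (z - 3)/(z + 5)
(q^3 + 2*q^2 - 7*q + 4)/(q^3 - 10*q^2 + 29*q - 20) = (q^2 + 3*q - 4)/(q^2 - 9*q + 20)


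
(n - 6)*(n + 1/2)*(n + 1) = n^3 - 9*n^2/2 - 17*n/2 - 3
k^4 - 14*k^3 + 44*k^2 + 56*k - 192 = (k - 8)*(k - 6)*(k - 2)*(k + 2)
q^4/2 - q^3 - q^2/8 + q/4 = q*(q/2 + 1/4)*(q - 2)*(q - 1/2)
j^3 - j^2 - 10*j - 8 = (j - 4)*(j + 1)*(j + 2)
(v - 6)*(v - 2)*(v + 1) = v^3 - 7*v^2 + 4*v + 12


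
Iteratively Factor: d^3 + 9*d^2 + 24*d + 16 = (d + 4)*(d^2 + 5*d + 4) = (d + 1)*(d + 4)*(d + 4)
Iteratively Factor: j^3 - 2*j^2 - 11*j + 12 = (j + 3)*(j^2 - 5*j + 4) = (j - 1)*(j + 3)*(j - 4)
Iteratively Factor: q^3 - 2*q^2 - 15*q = (q - 5)*(q^2 + 3*q) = q*(q - 5)*(q + 3)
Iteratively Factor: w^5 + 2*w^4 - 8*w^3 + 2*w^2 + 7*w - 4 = (w - 1)*(w^4 + 3*w^3 - 5*w^2 - 3*w + 4) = (w - 1)*(w + 1)*(w^3 + 2*w^2 - 7*w + 4) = (w - 1)*(w + 1)*(w + 4)*(w^2 - 2*w + 1) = (w - 1)^2*(w + 1)*(w + 4)*(w - 1)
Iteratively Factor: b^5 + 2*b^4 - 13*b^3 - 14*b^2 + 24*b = (b + 4)*(b^4 - 2*b^3 - 5*b^2 + 6*b) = (b + 2)*(b + 4)*(b^3 - 4*b^2 + 3*b) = (b - 3)*(b + 2)*(b + 4)*(b^2 - b) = b*(b - 3)*(b + 2)*(b + 4)*(b - 1)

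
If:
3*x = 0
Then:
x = 0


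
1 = 1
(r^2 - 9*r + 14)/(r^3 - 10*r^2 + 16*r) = (r - 7)/(r*(r - 8))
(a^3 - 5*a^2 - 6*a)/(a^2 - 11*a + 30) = a*(a + 1)/(a - 5)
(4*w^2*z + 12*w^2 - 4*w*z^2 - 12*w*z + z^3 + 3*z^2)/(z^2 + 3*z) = 4*w^2/z - 4*w + z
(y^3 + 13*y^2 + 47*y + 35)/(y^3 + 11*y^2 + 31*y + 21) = (y + 5)/(y + 3)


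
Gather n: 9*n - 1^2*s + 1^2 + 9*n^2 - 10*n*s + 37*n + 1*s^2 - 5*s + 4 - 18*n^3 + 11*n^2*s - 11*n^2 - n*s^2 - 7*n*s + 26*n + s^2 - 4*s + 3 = -18*n^3 + n^2*(11*s - 2) + n*(-s^2 - 17*s + 72) + 2*s^2 - 10*s + 8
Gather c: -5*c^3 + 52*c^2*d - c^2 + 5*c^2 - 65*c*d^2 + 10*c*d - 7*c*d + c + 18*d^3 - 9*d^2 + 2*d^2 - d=-5*c^3 + c^2*(52*d + 4) + c*(-65*d^2 + 3*d + 1) + 18*d^3 - 7*d^2 - d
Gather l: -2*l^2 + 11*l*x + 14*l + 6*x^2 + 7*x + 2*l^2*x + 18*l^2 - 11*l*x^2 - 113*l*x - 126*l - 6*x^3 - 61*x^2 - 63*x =l^2*(2*x + 16) + l*(-11*x^2 - 102*x - 112) - 6*x^3 - 55*x^2 - 56*x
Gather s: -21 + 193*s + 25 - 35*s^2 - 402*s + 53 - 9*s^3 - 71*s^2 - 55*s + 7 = -9*s^3 - 106*s^2 - 264*s + 64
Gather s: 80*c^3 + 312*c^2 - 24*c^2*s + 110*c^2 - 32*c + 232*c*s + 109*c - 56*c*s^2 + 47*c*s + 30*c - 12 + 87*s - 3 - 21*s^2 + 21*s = 80*c^3 + 422*c^2 + 107*c + s^2*(-56*c - 21) + s*(-24*c^2 + 279*c + 108) - 15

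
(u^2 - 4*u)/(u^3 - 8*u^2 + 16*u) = 1/(u - 4)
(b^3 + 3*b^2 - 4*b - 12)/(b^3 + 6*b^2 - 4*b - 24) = (b + 3)/(b + 6)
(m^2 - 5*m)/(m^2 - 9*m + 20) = m/(m - 4)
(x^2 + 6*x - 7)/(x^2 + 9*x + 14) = (x - 1)/(x + 2)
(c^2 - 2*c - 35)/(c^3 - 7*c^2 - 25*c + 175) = 1/(c - 5)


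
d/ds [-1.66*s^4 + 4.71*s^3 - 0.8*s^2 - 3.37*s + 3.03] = -6.64*s^3 + 14.13*s^2 - 1.6*s - 3.37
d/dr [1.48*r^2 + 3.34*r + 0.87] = 2.96*r + 3.34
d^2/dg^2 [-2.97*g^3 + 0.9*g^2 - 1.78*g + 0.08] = 1.8 - 17.82*g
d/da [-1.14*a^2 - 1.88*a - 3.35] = -2.28*a - 1.88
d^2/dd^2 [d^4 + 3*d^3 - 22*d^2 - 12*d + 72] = 12*d^2 + 18*d - 44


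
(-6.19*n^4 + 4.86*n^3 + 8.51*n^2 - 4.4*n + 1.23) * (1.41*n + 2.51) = -8.7279*n^5 - 8.6843*n^4 + 24.1977*n^3 + 15.1561*n^2 - 9.3097*n + 3.0873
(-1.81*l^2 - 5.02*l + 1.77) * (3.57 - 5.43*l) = 9.8283*l^3 + 20.7969*l^2 - 27.5325*l + 6.3189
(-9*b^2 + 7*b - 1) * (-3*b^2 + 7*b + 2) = 27*b^4 - 84*b^3 + 34*b^2 + 7*b - 2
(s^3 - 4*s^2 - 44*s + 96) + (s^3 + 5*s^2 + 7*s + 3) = 2*s^3 + s^2 - 37*s + 99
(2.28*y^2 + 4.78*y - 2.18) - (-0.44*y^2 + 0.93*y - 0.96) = 2.72*y^2 + 3.85*y - 1.22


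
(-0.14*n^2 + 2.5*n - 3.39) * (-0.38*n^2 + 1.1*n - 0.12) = 0.0532*n^4 - 1.104*n^3 + 4.055*n^2 - 4.029*n + 0.4068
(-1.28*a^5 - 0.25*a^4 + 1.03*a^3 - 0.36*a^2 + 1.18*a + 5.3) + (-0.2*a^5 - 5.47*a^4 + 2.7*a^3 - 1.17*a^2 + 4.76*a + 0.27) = -1.48*a^5 - 5.72*a^4 + 3.73*a^3 - 1.53*a^2 + 5.94*a + 5.57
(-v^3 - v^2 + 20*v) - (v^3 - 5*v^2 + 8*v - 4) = -2*v^3 + 4*v^2 + 12*v + 4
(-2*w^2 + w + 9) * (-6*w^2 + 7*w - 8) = 12*w^4 - 20*w^3 - 31*w^2 + 55*w - 72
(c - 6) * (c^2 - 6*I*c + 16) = c^3 - 6*c^2 - 6*I*c^2 + 16*c + 36*I*c - 96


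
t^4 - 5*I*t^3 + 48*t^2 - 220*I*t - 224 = (t - 8*I)*(t - 2*I)^2*(t + 7*I)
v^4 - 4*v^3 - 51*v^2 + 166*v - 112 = (v - 8)*(v - 2)*(v - 1)*(v + 7)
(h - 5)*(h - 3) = h^2 - 8*h + 15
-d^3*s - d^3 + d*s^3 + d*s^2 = (-d + s)*(d + s)*(d*s + d)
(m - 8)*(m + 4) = m^2 - 4*m - 32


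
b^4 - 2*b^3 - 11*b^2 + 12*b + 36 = (b - 3)^2*(b + 2)^2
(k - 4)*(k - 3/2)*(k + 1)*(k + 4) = k^4 - k^3/2 - 35*k^2/2 + 8*k + 24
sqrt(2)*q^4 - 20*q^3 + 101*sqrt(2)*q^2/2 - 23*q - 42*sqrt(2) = (q - 6*sqrt(2))*(q - 7*sqrt(2)/2)*(q - sqrt(2))*(sqrt(2)*q + 1)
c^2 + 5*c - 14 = (c - 2)*(c + 7)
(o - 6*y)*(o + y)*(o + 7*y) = o^3 + 2*o^2*y - 41*o*y^2 - 42*y^3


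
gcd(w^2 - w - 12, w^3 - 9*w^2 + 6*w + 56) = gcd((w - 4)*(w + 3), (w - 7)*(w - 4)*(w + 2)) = w - 4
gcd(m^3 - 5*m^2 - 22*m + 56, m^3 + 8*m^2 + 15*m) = 1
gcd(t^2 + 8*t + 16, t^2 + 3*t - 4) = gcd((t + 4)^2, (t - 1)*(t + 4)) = t + 4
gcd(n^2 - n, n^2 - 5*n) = n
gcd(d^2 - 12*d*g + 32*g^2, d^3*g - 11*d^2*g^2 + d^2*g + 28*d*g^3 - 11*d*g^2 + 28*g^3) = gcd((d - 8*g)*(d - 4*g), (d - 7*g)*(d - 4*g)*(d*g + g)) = d - 4*g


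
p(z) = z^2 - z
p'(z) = 2*z - 1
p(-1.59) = 4.12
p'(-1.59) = -4.18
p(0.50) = -0.25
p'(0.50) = 0.00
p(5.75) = 27.31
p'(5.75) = 10.50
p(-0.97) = 1.91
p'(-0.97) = -2.94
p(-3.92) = 19.29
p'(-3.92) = -8.84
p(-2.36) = 7.93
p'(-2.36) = -5.72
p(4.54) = 16.07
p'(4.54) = 8.08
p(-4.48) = 24.55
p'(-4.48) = -9.96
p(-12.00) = 156.00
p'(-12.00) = -25.00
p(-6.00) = 42.00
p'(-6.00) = -13.00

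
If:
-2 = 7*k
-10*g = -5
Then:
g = 1/2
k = -2/7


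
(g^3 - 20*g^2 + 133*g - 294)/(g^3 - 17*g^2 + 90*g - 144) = (g^2 - 14*g + 49)/(g^2 - 11*g + 24)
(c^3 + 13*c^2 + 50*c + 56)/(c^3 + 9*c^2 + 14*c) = (c + 4)/c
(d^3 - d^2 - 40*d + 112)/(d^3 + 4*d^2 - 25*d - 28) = (d - 4)/(d + 1)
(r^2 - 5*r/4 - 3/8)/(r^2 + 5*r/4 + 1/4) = (r - 3/2)/(r + 1)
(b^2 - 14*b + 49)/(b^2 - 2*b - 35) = (b - 7)/(b + 5)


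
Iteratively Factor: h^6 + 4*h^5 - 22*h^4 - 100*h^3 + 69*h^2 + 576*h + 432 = (h + 1)*(h^5 + 3*h^4 - 25*h^3 - 75*h^2 + 144*h + 432) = (h + 1)*(h + 4)*(h^4 - h^3 - 21*h^2 + 9*h + 108) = (h - 3)*(h + 1)*(h + 4)*(h^3 + 2*h^2 - 15*h - 36) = (h - 3)*(h + 1)*(h + 3)*(h + 4)*(h^2 - h - 12) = (h - 4)*(h - 3)*(h + 1)*(h + 3)*(h + 4)*(h + 3)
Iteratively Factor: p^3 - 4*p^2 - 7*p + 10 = (p - 1)*(p^2 - 3*p - 10) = (p - 5)*(p - 1)*(p + 2)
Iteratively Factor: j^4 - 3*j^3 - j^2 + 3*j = (j - 1)*(j^3 - 2*j^2 - 3*j) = (j - 1)*(j + 1)*(j^2 - 3*j) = (j - 3)*(j - 1)*(j + 1)*(j)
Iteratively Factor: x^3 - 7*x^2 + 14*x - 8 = (x - 2)*(x^2 - 5*x + 4) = (x - 2)*(x - 1)*(x - 4)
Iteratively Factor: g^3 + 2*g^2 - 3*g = (g)*(g^2 + 2*g - 3) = g*(g + 3)*(g - 1)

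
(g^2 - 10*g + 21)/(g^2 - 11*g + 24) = (g - 7)/(g - 8)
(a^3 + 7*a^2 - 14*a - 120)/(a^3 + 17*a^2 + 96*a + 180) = (a - 4)/(a + 6)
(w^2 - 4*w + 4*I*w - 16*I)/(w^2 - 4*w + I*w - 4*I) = (w + 4*I)/(w + I)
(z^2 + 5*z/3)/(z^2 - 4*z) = (z + 5/3)/(z - 4)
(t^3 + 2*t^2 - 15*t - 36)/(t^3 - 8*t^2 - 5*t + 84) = (t + 3)/(t - 7)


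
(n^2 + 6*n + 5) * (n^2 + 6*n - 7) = n^4 + 12*n^3 + 34*n^2 - 12*n - 35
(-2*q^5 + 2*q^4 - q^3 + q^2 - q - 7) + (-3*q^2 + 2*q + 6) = -2*q^5 + 2*q^4 - q^3 - 2*q^2 + q - 1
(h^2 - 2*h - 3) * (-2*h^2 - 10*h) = -2*h^4 - 6*h^3 + 26*h^2 + 30*h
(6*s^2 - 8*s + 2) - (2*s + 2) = 6*s^2 - 10*s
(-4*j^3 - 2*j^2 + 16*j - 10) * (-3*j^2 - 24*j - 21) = 12*j^5 + 102*j^4 + 84*j^3 - 312*j^2 - 96*j + 210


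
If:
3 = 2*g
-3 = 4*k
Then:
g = 3/2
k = -3/4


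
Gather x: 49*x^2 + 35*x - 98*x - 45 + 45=49*x^2 - 63*x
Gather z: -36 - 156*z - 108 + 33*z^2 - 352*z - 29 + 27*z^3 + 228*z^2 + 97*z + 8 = 27*z^3 + 261*z^2 - 411*z - 165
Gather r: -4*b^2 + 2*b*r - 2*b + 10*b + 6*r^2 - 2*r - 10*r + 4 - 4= -4*b^2 + 8*b + 6*r^2 + r*(2*b - 12)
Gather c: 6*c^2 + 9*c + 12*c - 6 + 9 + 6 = 6*c^2 + 21*c + 9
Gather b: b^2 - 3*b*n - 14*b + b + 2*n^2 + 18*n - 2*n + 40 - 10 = b^2 + b*(-3*n - 13) + 2*n^2 + 16*n + 30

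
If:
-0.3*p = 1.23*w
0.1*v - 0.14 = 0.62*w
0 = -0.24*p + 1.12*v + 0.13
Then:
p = 0.88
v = 0.07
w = -0.21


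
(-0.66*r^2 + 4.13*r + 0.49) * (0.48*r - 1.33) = -0.3168*r^3 + 2.8602*r^2 - 5.2577*r - 0.6517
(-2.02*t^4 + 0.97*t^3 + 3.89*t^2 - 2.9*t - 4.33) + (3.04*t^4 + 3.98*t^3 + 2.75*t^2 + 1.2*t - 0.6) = 1.02*t^4 + 4.95*t^3 + 6.64*t^2 - 1.7*t - 4.93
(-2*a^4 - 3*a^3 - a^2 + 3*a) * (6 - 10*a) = 20*a^5 + 18*a^4 - 8*a^3 - 36*a^2 + 18*a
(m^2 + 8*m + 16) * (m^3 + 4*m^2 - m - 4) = m^5 + 12*m^4 + 47*m^3 + 52*m^2 - 48*m - 64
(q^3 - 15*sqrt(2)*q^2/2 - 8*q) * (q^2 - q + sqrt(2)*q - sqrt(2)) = q^5 - 13*sqrt(2)*q^4/2 - q^4 - 23*q^3 + 13*sqrt(2)*q^3/2 - 8*sqrt(2)*q^2 + 23*q^2 + 8*sqrt(2)*q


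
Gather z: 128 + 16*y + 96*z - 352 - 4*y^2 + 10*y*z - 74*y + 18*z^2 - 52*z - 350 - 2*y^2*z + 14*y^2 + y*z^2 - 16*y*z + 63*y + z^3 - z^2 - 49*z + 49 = 10*y^2 + 5*y + z^3 + z^2*(y + 17) + z*(-2*y^2 - 6*y - 5) - 525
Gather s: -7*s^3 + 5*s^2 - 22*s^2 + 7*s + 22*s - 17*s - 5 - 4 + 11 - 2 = -7*s^3 - 17*s^2 + 12*s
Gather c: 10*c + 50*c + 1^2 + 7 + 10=60*c + 18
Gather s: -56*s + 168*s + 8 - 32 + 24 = 112*s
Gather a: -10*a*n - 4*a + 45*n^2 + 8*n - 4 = a*(-10*n - 4) + 45*n^2 + 8*n - 4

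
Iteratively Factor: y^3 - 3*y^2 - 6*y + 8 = (y - 1)*(y^2 - 2*y - 8) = (y - 4)*(y - 1)*(y + 2)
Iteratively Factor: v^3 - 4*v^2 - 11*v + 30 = (v - 5)*(v^2 + v - 6) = (v - 5)*(v + 3)*(v - 2)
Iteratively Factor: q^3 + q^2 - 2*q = (q + 2)*(q^2 - q) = (q - 1)*(q + 2)*(q)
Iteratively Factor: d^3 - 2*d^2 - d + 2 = (d + 1)*(d^2 - 3*d + 2) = (d - 1)*(d + 1)*(d - 2)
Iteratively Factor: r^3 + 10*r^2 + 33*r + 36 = (r + 3)*(r^2 + 7*r + 12) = (r + 3)*(r + 4)*(r + 3)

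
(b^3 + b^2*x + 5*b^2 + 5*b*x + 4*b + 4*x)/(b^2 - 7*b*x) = (b^3 + b^2*x + 5*b^2 + 5*b*x + 4*b + 4*x)/(b*(b - 7*x))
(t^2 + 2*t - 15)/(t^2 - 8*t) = (t^2 + 2*t - 15)/(t*(t - 8))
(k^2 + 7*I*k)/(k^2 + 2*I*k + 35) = k/(k - 5*I)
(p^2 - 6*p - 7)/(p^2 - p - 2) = (p - 7)/(p - 2)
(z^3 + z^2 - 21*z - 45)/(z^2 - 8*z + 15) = (z^2 + 6*z + 9)/(z - 3)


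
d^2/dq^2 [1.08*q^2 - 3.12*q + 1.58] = 2.16000000000000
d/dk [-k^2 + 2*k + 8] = 2 - 2*k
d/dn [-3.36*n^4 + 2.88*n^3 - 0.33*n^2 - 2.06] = n*(-13.44*n^2 + 8.64*n - 0.66)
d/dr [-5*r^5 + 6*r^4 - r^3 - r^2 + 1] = r*(-25*r^3 + 24*r^2 - 3*r - 2)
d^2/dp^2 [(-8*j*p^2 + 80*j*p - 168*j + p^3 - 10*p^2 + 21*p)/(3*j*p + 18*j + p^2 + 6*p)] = 2*((-8*j + 3*p - 10)*(3*j*p + 18*j + p^2 + 6*p)^2 - (3*j + 2*p + 6)^2*(8*j*p^2 - 80*j*p + 168*j - p^3 + 10*p^2 - 21*p) + (3*j*p + 18*j + p^2 + 6*p)*(8*j*p^2 - 80*j*p + 168*j - p^3 + 10*p^2 - 21*p - (3*j + 2*p + 6)*(-16*j*p + 80*j + 3*p^2 - 20*p + 21)))/(3*j*p + 18*j + p^2 + 6*p)^3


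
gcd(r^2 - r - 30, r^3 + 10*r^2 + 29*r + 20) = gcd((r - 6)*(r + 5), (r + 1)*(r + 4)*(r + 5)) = r + 5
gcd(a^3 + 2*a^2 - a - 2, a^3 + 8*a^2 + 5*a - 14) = a^2 + a - 2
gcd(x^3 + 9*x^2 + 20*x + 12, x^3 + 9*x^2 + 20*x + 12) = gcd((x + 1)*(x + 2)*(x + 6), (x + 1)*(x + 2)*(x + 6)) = x^3 + 9*x^2 + 20*x + 12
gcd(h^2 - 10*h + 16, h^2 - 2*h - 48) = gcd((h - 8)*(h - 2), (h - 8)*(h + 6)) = h - 8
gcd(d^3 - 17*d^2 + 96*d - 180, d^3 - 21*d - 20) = d - 5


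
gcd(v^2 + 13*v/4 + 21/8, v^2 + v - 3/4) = v + 3/2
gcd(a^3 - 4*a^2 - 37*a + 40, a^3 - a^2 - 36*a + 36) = a - 1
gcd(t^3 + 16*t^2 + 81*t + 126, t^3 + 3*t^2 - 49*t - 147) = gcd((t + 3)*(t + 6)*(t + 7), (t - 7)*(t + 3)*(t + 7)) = t^2 + 10*t + 21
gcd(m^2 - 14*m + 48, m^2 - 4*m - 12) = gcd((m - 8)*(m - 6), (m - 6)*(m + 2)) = m - 6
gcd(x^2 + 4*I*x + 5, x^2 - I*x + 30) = x + 5*I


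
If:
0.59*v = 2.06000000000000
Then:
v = 3.49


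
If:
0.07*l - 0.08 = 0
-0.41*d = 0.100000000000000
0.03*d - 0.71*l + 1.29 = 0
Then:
No Solution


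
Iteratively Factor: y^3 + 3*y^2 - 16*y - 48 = (y - 4)*(y^2 + 7*y + 12) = (y - 4)*(y + 4)*(y + 3)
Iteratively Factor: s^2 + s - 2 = (s + 2)*(s - 1)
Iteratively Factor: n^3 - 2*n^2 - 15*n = (n - 5)*(n^2 + 3*n) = (n - 5)*(n + 3)*(n)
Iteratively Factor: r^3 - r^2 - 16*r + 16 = (r - 4)*(r^2 + 3*r - 4) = (r - 4)*(r - 1)*(r + 4)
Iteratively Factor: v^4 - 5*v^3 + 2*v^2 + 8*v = (v)*(v^3 - 5*v^2 + 2*v + 8) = v*(v - 4)*(v^2 - v - 2) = v*(v - 4)*(v - 2)*(v + 1)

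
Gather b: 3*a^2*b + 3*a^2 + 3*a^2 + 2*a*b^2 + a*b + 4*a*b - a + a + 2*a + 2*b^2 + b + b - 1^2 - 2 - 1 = 6*a^2 + 2*a + b^2*(2*a + 2) + b*(3*a^2 + 5*a + 2) - 4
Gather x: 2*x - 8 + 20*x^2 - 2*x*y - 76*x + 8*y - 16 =20*x^2 + x*(-2*y - 74) + 8*y - 24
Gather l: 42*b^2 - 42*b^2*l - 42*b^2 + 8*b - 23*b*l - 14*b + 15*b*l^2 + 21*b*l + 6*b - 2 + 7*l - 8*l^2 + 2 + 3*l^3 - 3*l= 3*l^3 + l^2*(15*b - 8) + l*(-42*b^2 - 2*b + 4)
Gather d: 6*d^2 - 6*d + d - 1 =6*d^2 - 5*d - 1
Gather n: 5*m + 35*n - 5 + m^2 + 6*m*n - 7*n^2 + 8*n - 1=m^2 + 5*m - 7*n^2 + n*(6*m + 43) - 6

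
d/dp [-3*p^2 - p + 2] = -6*p - 1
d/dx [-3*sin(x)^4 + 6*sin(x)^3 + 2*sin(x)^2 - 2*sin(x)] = 2*(-6*sin(x)^3 + 9*sin(x)^2 + 2*sin(x) - 1)*cos(x)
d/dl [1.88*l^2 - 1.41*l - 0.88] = 3.76*l - 1.41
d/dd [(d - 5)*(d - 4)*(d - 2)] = 3*d^2 - 22*d + 38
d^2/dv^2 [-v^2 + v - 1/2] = -2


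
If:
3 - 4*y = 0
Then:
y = 3/4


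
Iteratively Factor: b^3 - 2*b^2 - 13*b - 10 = (b + 2)*(b^2 - 4*b - 5) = (b - 5)*(b + 2)*(b + 1)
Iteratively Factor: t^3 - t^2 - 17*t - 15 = (t + 1)*(t^2 - 2*t - 15) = (t - 5)*(t + 1)*(t + 3)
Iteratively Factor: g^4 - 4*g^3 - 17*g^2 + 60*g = (g - 5)*(g^3 + g^2 - 12*g) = g*(g - 5)*(g^2 + g - 12) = g*(g - 5)*(g - 3)*(g + 4)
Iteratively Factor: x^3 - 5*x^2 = (x - 5)*(x^2) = x*(x - 5)*(x)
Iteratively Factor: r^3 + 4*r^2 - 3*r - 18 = (r + 3)*(r^2 + r - 6) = (r - 2)*(r + 3)*(r + 3)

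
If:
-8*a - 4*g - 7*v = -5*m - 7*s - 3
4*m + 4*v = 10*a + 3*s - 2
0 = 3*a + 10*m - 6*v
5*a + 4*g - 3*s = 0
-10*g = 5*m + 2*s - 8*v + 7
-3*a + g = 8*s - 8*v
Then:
No Solution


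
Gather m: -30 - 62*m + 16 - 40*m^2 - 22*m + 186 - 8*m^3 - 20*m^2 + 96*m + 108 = -8*m^3 - 60*m^2 + 12*m + 280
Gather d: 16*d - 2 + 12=16*d + 10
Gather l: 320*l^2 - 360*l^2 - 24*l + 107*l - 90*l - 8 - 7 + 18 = -40*l^2 - 7*l + 3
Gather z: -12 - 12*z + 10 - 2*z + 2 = -14*z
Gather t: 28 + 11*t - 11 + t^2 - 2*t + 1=t^2 + 9*t + 18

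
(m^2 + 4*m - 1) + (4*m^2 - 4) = 5*m^2 + 4*m - 5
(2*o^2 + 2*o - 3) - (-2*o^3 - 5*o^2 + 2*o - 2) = 2*o^3 + 7*o^2 - 1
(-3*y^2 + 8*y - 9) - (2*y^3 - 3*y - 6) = -2*y^3 - 3*y^2 + 11*y - 3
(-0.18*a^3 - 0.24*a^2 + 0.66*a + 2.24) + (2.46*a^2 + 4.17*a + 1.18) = -0.18*a^3 + 2.22*a^2 + 4.83*a + 3.42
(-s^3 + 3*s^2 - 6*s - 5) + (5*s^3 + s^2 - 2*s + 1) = 4*s^3 + 4*s^2 - 8*s - 4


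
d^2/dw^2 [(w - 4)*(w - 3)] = 2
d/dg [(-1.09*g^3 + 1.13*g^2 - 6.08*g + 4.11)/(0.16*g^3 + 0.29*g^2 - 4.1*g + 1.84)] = (-1.11022302462516e-16*g^5 - 0.4969*g^4 + 10.8836*g^3 - 10.8594*g^2 + 1.7746*g + 5.6638)/(0.0256*g^6 + 0.0928*g^5 - 1.2279*g^4 - 1.7892*g^3 + 17.8772*g^2 - 15.088*g + 3.3856)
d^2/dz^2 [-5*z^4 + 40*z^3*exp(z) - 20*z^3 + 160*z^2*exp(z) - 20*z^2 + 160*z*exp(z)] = 40*z^3*exp(z) + 400*z^2*exp(z) - 60*z^2 + 1040*z*exp(z) - 120*z + 640*exp(z) - 40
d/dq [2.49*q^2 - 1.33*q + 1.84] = 4.98*q - 1.33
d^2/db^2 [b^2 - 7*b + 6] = 2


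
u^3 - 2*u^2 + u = u*(u - 1)^2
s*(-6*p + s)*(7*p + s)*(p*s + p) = -42*p^3*s^2 - 42*p^3*s + p^2*s^3 + p^2*s^2 + p*s^4 + p*s^3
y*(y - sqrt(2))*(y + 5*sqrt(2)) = y^3 + 4*sqrt(2)*y^2 - 10*y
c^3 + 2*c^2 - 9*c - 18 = (c - 3)*(c + 2)*(c + 3)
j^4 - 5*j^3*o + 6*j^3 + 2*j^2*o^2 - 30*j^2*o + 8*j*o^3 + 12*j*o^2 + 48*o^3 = (j + 6)*(j - 4*o)*(j - 2*o)*(j + o)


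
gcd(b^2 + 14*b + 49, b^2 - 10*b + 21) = 1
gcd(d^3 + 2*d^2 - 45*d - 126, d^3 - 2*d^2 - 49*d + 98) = d - 7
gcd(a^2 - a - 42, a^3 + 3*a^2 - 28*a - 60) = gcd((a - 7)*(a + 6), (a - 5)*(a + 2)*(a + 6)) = a + 6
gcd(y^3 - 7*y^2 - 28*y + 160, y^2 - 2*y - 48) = y - 8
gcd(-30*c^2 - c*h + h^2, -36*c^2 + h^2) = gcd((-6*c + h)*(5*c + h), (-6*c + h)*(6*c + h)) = 6*c - h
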